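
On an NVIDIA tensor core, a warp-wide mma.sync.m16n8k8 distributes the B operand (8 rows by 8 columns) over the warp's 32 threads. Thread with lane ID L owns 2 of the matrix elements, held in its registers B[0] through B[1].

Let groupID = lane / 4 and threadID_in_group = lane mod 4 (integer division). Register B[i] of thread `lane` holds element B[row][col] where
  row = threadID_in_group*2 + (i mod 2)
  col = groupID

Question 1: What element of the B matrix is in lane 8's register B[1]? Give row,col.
1,2

L=8=>grp=8>>2=2, tig=8&3=0
[1]=>row 0·2+1=1  col grp=2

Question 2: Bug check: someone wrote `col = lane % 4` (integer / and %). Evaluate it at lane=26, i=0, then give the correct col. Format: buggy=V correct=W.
buggy=2 correct=6

`lane % 4`[26,0]=>2
L=26=>grp=26>>2=6, tig=26&3=2
[0]=>row 2·2+0=4  col grp=6
col: 2 vs 6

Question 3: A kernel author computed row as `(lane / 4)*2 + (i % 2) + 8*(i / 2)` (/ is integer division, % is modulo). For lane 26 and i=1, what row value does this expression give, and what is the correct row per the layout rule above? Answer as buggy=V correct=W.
buggy=13 correct=5

`(lane / 4)*2 + (i % 2) + 8*(i / 2)`[26,1]=>13
26: grp=6,tig=2
[1] (2*2+1,6) = (5,6)
row: 13 vs 5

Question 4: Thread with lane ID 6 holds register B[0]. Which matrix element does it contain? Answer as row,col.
L=6=>grp=6>>2=1, tig=6&3=2
[0]=>row 2·2+0=4  col grp=1

4,1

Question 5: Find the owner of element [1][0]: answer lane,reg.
0,1

c=0->g=0  r=1->t=0,b0=1
L=0*4+0=0  i=1=1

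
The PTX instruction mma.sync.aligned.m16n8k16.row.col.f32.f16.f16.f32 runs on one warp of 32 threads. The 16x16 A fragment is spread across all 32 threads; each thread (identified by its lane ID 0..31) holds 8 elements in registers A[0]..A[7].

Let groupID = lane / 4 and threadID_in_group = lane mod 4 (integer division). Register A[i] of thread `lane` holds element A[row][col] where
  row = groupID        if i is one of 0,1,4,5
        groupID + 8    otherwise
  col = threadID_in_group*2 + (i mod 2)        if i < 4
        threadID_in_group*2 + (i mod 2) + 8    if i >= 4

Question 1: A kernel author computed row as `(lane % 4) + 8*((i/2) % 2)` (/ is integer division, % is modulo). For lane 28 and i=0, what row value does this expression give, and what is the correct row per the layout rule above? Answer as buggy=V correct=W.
buggy=0 correct=7

`(lane % 4) + 8*((i/2) % 2)`[28,0]⇒0
lane 28: gr=7 (28/4), th=0 (28%4)
i=0: r=7+0=7, c=0*2+0+0=0
row: 0 vs 7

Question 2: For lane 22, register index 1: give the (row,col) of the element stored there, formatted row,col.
5,5

22: gid=5,tid=2
[1] (5+0,2*2+1+0) = (5,5)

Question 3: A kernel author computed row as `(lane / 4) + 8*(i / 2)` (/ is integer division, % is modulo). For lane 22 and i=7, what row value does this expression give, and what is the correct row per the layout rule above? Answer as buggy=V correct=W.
`(lane / 4) + 8*(i / 2)`[22,7]->29
lane 22: gid=5 (22/4), tid=2 (22%4)
i=7: r=5+8=13, c=2*2+1+8=13
row: 29 vs 13

buggy=29 correct=13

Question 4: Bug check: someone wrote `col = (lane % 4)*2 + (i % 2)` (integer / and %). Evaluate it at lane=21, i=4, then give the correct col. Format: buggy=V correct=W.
buggy=2 correct=10

`(lane % 4)*2 + (i % 2)`[21,4]⇒2
21: gr=5,th=1
[4] (5+0,1*2+0+8) = (5,10)
col: 2 vs 10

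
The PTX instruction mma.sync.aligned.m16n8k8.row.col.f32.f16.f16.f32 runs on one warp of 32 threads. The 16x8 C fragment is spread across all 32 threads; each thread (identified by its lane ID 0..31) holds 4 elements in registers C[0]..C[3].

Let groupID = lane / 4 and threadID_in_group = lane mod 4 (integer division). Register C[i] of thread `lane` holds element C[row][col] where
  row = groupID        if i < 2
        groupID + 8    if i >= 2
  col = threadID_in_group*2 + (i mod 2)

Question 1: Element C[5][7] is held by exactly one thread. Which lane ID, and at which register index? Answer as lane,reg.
r=5→G=5,rhi=0  c=7→T=3,p=1
L=5*4+3=23  i=0*2+1=1

23,1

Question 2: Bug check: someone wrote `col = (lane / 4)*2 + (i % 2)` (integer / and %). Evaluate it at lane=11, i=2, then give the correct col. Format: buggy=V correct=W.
`(lane / 4)*2 + (i % 2)`[11,2]->4
lane 11: g=2 (11/4), t=3 (11%4)
i=2: r=2+8=10, c=3*2+0=6
col: 4 vs 6

buggy=4 correct=6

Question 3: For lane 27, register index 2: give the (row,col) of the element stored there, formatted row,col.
14,6

lane 27: grp=6 (27/4), tig=3 (27%4)
i=2: r=6+8=14, c=3*2+0=6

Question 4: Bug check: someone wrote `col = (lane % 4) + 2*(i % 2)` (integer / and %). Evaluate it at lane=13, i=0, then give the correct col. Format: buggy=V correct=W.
`(lane % 4) + 2*(i % 2)`[13,0]→1
13: G=3,T=1
[0] (3+0,1*2+0) = (3,2)
col: 1 vs 2

buggy=1 correct=2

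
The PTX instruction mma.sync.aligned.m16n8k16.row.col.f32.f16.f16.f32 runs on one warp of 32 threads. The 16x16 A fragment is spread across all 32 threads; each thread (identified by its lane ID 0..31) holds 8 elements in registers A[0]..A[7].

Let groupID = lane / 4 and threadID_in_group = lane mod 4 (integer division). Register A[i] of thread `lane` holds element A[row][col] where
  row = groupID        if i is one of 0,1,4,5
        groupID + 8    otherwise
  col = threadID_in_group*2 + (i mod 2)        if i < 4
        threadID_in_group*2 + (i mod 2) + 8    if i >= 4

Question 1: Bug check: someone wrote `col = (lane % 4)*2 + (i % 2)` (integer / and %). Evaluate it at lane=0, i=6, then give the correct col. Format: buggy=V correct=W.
buggy=0 correct=8

`(lane % 4)*2 + (i % 2)`[0,6]→0
lane 0: G=0 (0/4), T=0 (0%4)
i=6: r=0+8=8, c=0*2+0+8=8
col: 0 vs 8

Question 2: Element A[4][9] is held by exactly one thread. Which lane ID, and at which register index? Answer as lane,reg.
r=4→G=4,rhi=0  c=9→chi=1,T=0,p=1
L=4*4+0=16  i=1*4+0*2+1=5

16,5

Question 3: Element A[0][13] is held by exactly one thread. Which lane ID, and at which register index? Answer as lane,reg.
r:0=>grp=0,rB=0  c:13=>cB=1,tig=2,lo=1
L=0*4+2=2  i=1*4+0*2+1=5

2,5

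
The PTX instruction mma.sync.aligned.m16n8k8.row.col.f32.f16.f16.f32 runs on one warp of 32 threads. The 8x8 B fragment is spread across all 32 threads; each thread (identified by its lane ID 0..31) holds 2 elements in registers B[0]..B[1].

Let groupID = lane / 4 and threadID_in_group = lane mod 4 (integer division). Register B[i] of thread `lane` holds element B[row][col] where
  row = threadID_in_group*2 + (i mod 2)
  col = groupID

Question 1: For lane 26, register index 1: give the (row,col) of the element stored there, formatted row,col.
L=26→G=26>>2=6, T=26&3=2
[1]→row 2·2+1=5  col G=6

5,6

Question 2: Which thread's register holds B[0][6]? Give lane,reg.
24,0

c: 6->gid=6  r: 0->tid=0,i&1=0
L=6*4+0=24  i=0=0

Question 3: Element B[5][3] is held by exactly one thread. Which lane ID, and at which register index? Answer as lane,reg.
c:3=>grp=3  r:5=>tig=2,lo=1
L=3*4+2=14  i=1=1

14,1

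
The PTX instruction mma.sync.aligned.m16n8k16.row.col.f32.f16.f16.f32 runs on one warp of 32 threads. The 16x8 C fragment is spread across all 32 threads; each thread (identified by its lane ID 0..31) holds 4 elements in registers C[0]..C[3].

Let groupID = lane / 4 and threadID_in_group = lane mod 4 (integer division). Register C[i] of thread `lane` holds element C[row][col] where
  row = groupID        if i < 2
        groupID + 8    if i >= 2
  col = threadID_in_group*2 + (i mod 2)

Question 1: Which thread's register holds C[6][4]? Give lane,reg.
r: 6->gid=6,r8=0  c: 4->tid=2,i&1=0
L=6*4+2=26  i=0*2+0=0

26,0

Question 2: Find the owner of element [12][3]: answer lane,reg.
17,3

r=12->g=4,rb=1  c=3->t=1,b0=1
L=4*4+1=17  i=1*2+1=3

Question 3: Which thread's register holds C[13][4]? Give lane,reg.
r: 13->gid=5,r8=1  c: 4->tid=2,i&1=0
L=5*4+2=22  i=1*2+0=2

22,2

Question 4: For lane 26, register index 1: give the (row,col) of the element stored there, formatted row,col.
lane 26→26/4=6, 26 mod 4=2
i=1  r:6+0→6  c:2·2+1→5

6,5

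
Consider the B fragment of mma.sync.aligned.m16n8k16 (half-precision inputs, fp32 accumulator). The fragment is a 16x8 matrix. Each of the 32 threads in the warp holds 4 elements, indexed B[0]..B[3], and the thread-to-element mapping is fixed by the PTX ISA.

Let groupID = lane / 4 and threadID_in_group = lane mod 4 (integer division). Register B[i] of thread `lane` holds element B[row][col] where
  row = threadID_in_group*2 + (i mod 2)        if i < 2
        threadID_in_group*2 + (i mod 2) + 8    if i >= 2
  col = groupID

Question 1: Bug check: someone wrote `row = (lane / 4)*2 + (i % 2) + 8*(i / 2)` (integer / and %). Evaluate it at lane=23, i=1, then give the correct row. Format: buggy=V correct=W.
buggy=11 correct=7

`(lane / 4)*2 + (i % 2) + 8*(i / 2)`[23,1]->11
lane 23->23/4=5, 23 mod 4=3
i=1  r:2·3+1+0->7  c:5
row: 11 vs 7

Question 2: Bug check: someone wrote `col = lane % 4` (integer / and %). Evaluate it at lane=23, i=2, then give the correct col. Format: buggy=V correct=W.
`lane % 4`[23,2]=>3
lane 23: grp=5 (23/4), tig=3 (23%4)
i=2: r=3*2+0+8=14, c=grp=5
col: 3 vs 5

buggy=3 correct=5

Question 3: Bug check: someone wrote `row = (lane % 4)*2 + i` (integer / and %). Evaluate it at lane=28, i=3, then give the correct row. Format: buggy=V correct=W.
`(lane % 4)*2 + i`[28,3]->3
L=28->gid=28>>2=7, tid=28&3=0
[3]->row 0·2+1+8=9  col gid=7
row: 3 vs 9

buggy=3 correct=9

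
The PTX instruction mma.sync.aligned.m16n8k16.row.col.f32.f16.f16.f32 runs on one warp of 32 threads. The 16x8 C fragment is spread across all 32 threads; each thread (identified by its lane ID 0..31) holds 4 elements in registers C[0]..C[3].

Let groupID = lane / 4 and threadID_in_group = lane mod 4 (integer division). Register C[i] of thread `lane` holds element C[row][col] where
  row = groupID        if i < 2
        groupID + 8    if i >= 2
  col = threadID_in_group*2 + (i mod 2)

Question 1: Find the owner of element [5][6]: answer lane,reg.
23,0

r: 5->gid=5,r8=0  c: 6->tid=3,i&1=0
L=5*4+3=23  i=0*2+0=0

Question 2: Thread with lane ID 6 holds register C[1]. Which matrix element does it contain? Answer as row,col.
1,5

lane 6: grp=1 (6/4), tig=2 (6%4)
i=1: r=1+0=1, c=2*2+1=5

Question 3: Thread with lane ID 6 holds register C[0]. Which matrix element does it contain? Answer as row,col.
1,4

lane 6: gid=1 (6/4), tid=2 (6%4)
i=0: r=1+0=1, c=2*2+0=4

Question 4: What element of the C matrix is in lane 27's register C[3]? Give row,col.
14,7

lane 27: G=6 (27/4), T=3 (27%4)
i=3: r=6+8=14, c=3*2+1=7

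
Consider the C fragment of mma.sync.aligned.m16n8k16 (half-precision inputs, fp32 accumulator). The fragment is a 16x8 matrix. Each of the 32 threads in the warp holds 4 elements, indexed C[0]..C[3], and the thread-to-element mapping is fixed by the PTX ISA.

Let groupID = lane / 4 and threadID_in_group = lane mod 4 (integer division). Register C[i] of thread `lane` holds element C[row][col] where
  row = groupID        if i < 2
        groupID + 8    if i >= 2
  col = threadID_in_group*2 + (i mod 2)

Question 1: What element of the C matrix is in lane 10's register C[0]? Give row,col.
lane 10: g=2 (10/4), t=2 (10%4)
i=0: r=2+0=2, c=2*2+0=4

2,4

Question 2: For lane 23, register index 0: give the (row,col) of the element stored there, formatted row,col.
L=23->gid=23>>2=5, tid=23&3=3
[0]->row 5+0=5  col 3·2+0=6

5,6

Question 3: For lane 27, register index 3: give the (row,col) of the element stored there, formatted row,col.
14,7

lane 27=>27/4=6, 27 mod 4=3
i=3  r:6+8=>14  c:2·3+1=>7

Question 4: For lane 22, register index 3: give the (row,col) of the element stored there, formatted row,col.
22: g=5,t=2
[3] (5+8,2*2+1) = (13,5)

13,5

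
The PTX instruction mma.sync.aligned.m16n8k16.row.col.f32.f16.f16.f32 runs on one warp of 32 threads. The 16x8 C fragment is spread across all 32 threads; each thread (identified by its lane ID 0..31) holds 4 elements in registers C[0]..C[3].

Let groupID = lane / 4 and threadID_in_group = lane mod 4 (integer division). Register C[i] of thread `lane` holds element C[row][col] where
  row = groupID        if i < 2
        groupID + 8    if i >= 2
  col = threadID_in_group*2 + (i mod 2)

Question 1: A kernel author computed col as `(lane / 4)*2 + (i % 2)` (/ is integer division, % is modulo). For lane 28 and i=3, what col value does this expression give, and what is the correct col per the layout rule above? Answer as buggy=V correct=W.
buggy=15 correct=1

`(lane / 4)*2 + (i % 2)`[28,3]->15
L=28->gid=28>>2=7, tid=28&3=0
[3]->row 7+8=15  col 0·2+1=1
col: 15 vs 1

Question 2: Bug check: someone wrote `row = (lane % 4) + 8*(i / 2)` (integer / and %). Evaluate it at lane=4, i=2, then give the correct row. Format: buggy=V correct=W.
`(lane % 4) + 8*(i / 2)`[4,2]⇒8
lane 4: gr=1 (4/4), th=0 (4%4)
i=2: r=1+8=9, c=0*2+0=0
row: 8 vs 9

buggy=8 correct=9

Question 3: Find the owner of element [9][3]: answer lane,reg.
r=9→G=1,rhi=1  c=3→T=1,p=1
L=1*4+1=5  i=1*2+1=3

5,3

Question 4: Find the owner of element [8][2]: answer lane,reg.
1,2

r:8=>grp=0,rB=1  c:2=>tig=1,lo=0
L=0*4+1=1  i=1*2+0=2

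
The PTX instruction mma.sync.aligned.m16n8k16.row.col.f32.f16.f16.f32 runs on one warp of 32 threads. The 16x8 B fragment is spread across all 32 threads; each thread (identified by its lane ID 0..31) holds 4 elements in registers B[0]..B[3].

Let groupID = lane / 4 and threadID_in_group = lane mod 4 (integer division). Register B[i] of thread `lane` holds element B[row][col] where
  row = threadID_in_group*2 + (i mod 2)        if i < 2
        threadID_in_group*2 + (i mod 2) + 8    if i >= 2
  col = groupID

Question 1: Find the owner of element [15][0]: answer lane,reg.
c=0⇒gr=0  r=15⇒Rb=1,th=3,odd=1
L=0*4+3=3  i=1*2+1=3

3,3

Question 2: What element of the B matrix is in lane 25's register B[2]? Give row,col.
10,6

L=25=>grp=25>>2=6, tig=25&3=1
[2]=>row 1·2+0+8=10  col grp=6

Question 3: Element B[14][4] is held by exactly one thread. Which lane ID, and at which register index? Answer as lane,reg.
19,2

c=4->g=4  r=14->rb=1,t=3,b0=0
L=4*4+3=19  i=1*2+0=2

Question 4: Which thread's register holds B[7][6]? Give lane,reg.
c=6->g=6  r=7->rb=0,t=3,b0=1
L=6*4+3=27  i=0*2+1=1

27,1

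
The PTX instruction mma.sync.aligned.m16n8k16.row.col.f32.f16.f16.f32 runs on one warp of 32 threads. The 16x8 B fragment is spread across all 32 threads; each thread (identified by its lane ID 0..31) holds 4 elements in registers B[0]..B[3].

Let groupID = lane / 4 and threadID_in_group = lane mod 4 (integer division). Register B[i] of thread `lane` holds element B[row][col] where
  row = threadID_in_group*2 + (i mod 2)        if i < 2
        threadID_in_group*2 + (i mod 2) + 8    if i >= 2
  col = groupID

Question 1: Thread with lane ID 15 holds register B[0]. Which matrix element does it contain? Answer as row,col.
lane 15: gr=3 (15/4), th=3 (15%4)
i=0: r=3*2+0+0=6, c=gr=3

6,3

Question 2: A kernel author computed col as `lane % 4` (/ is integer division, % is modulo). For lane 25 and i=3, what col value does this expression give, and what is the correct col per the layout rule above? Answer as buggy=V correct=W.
`lane % 4`[25,3]->1
lane 25->25/4=6, 25 mod 4=1
i=3  r:2·1+1+8->11  c:6
col: 1 vs 6

buggy=1 correct=6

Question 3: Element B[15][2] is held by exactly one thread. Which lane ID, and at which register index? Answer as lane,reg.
c=2⇒gr=2  r=15⇒Rb=1,th=3,odd=1
L=2*4+3=11  i=1*2+1=3

11,3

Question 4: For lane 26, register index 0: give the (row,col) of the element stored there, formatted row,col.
4,6

lane 26→26/4=6, 26 mod 4=2
i=0  r:2·2+0+0→4  c:6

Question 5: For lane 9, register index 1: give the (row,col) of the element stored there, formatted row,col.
lane 9: grp=2 (9/4), tig=1 (9%4)
i=1: r=1*2+1+0=3, c=grp=2

3,2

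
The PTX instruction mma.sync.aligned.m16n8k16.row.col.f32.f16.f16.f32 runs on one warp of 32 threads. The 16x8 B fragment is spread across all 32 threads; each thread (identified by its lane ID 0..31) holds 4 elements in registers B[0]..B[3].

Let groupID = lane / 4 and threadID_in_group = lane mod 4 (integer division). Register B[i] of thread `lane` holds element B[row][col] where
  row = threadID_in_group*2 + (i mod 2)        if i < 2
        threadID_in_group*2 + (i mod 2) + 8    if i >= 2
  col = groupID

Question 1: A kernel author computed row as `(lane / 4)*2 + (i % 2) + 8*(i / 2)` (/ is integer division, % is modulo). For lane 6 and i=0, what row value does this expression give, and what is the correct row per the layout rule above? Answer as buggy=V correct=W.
buggy=2 correct=4

`(lane / 4)*2 + (i % 2) + 8*(i / 2)`[6,0]->2
L=6->gid=6>>2=1, tid=6&3=2
[0]->row 2·2+0+0=4  col gid=1
row: 2 vs 4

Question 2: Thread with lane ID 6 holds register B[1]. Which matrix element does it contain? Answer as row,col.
L=6⇒gr=6>>2=1, th=6&3=2
[1]⇒row 2·2+1+0=5  col gr=1

5,1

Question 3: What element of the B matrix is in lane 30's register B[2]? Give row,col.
12,7

lane 30: gid=7 (30/4), tid=2 (30%4)
i=2: r=2*2+0+8=12, c=gid=7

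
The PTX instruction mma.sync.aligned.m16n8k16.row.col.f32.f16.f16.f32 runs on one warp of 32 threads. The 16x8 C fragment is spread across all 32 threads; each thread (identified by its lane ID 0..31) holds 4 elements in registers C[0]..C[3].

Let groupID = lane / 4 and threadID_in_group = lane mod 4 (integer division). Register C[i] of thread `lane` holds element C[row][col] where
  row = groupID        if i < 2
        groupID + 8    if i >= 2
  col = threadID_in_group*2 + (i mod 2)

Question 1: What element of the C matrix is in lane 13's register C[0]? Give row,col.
lane 13->13/4=3, 13 mod 4=1
i=0  r:3+0->3  c:2·1+0->2

3,2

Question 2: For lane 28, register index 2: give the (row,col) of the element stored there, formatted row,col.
28: gr=7,th=0
[2] (7+8,0*2+0) = (15,0)

15,0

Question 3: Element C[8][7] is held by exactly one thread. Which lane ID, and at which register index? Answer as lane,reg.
3,3

r=8⇒gr=0,Rb=1  c=7⇒th=3,odd=1
L=0*4+3=3  i=1*2+1=3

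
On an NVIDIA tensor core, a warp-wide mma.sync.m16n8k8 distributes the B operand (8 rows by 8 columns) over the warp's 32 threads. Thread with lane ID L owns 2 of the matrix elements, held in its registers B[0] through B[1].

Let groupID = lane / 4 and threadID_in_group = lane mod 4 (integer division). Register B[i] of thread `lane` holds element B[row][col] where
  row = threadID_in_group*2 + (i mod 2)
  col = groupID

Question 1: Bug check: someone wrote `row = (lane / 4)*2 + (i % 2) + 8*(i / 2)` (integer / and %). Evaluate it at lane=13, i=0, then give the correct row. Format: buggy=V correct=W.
`(lane / 4)*2 + (i % 2) + 8*(i / 2)`[13,0]->6
13: g=3,t=1
[0] (1*2+0,3) = (2,3)
row: 6 vs 2

buggy=6 correct=2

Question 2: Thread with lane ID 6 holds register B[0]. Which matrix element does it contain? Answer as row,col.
lane 6=>6/4=1, 6 mod 4=2
i=0  r:2·2+0=>4  c:1

4,1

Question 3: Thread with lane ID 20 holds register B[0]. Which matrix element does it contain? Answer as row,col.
20: grp=5,tig=0
[0] (0*2+0,5) = (0,5)

0,5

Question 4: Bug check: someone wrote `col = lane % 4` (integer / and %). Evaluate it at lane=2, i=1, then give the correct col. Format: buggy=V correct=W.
buggy=2 correct=0

`lane % 4`[2,1]->2
lane 2: gid=0 (2/4), tid=2 (2%4)
i=1: r=2*2+1=5, c=gid=0
col: 2 vs 0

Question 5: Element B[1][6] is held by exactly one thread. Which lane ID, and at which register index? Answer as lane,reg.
c=6->g=6  r=1->t=0,b0=1
L=6*4+0=24  i=1=1

24,1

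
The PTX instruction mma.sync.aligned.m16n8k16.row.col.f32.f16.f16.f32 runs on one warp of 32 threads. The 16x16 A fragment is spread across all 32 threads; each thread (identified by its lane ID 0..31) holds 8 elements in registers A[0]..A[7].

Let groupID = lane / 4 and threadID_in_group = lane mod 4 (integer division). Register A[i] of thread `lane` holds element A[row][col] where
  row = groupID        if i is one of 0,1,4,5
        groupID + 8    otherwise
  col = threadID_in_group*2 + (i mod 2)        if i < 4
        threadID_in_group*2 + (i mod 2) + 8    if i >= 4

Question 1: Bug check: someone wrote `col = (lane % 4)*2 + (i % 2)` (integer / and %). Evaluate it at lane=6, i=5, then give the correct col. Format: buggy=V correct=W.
`(lane % 4)*2 + (i % 2)`[6,5]⇒5
6: gr=1,th=2
[5] (1+0,2*2+1+8) = (1,13)
col: 5 vs 13

buggy=5 correct=13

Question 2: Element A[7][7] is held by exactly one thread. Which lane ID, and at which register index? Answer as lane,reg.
r=7⇒gr=7,Rb=0  c=7⇒Cb=0,th=3,odd=1
L=7*4+3=31  i=0*4+0*2+1=1

31,1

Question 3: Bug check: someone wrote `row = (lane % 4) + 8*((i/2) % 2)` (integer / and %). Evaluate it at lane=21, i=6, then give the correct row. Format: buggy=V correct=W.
`(lane % 4) + 8*((i/2) % 2)`[21,6]->9
L=21->g=21>>2=5, t=21&3=1
[6]->row 5+8=13  col 1·2+0+8=10
row: 9 vs 13

buggy=9 correct=13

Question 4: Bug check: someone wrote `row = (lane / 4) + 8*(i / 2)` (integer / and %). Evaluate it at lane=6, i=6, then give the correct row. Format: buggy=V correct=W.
`(lane / 4) + 8*(i / 2)`[6,6]->25
6: g=1,t=2
[6] (1+8,2*2+0+8) = (9,12)
row: 25 vs 9

buggy=25 correct=9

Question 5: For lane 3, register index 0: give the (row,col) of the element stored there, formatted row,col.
0,6

lane 3→3/4=0, 3 mod 4=3
i=0  r:0+0→0  c:2·3+0+0→6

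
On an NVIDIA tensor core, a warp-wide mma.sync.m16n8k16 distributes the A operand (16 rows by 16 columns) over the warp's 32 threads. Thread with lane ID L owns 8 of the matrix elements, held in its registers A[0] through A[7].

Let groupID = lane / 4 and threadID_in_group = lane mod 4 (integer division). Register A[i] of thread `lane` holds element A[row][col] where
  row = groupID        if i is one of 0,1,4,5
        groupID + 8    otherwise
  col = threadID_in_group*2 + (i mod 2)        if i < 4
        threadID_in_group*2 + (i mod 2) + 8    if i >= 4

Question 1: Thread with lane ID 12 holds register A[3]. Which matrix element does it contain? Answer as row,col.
L=12⇒gr=12>>2=3, th=12&3=0
[3]⇒row 3+8=11  col 0·2+1+0=1

11,1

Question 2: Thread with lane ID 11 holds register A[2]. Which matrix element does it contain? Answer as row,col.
L=11->g=11>>2=2, t=11&3=3
[2]->row 2+8=10  col 3·2+0+0=6

10,6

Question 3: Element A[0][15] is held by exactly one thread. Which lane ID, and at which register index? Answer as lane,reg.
r=0⇒gr=0,Rb=0  c=15⇒Cb=1,th=3,odd=1
L=0*4+3=3  i=1*4+0*2+1=5

3,5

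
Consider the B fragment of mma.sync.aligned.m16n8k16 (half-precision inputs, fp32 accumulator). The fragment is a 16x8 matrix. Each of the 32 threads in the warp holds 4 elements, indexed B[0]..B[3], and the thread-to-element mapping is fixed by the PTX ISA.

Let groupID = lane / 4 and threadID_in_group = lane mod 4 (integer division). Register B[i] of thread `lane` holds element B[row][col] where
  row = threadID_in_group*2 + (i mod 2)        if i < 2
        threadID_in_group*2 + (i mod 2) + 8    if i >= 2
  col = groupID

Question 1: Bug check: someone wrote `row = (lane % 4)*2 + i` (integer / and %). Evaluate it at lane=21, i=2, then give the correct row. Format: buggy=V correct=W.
buggy=4 correct=10

`(lane % 4)*2 + i`[21,2]->4
lane 21->21/4=5, 21 mod 4=1
i=2  r:2·1+0+8->10  c:5
row: 4 vs 10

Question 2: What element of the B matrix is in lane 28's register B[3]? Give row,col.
9,7

lane 28=>28/4=7, 28 mod 4=0
i=3  r:2·0+1+8=>9  c:7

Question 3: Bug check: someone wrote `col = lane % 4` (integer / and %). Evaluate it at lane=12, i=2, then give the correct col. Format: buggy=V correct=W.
buggy=0 correct=3

`lane % 4`[12,2]→0
L=12→G=12>>2=3, T=12&3=0
[2]→row 0·2+0+8=8  col G=3
col: 0 vs 3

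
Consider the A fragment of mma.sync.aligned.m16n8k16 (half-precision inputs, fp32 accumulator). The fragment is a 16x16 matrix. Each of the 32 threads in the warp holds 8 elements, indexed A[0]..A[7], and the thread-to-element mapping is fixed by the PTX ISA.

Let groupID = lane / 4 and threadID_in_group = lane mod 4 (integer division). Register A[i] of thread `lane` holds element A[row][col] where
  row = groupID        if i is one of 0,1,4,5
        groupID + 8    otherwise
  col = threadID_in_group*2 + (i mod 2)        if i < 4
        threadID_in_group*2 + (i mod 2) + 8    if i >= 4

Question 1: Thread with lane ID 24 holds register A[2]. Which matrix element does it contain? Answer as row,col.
14,0

lane 24: gid=6 (24/4), tid=0 (24%4)
i=2: r=6+8=14, c=0*2+0+0=0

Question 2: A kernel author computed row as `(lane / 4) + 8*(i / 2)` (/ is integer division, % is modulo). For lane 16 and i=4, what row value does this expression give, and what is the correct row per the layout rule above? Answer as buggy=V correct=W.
buggy=20 correct=4

`(lane / 4) + 8*(i / 2)`[16,4]->20
lane 16->16/4=4, 16 mod 4=0
i=4  r:4+0->4  c:2·0+0+8->8
row: 20 vs 4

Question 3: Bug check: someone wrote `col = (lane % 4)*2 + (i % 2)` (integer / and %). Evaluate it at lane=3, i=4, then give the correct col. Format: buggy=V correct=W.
`(lane % 4)*2 + (i % 2)`[3,4]->6
3: gid=0,tid=3
[4] (0+0,3*2+0+8) = (0,14)
col: 6 vs 14

buggy=6 correct=14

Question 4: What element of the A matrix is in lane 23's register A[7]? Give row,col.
13,15

lane 23->23/4=5, 23 mod 4=3
i=7  r:5+8->13  c:2·3+1+8->15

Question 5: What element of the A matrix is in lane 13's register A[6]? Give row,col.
13: gr=3,th=1
[6] (3+8,1*2+0+8) = (11,10)

11,10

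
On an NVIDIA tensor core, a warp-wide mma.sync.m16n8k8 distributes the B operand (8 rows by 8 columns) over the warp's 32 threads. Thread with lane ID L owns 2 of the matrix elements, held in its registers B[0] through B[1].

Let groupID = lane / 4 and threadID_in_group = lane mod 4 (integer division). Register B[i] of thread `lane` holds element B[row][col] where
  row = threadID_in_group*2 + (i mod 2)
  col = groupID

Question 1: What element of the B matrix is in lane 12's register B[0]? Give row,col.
0,3

lane 12->12/4=3, 12 mod 4=0
i=0  r:2·0+0->0  c:3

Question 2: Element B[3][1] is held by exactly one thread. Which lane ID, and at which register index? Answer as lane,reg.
5,1

c=1→G=1  r=3→T=1,p=1
L=1*4+1=5  i=1=1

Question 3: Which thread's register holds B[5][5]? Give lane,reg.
22,1

c=5⇒gr=5  r=5⇒th=2,odd=1
L=5*4+2=22  i=1=1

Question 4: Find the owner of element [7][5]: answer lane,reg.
c=5⇒gr=5  r=7⇒th=3,odd=1
L=5*4+3=23  i=1=1

23,1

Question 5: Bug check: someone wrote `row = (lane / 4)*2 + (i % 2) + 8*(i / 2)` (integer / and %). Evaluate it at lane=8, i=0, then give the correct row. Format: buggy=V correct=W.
buggy=4 correct=0

`(lane / 4)*2 + (i % 2) + 8*(i / 2)`[8,0]->4
L=8->gid=8>>2=2, tid=8&3=0
[0]->row 0·2+0=0  col gid=2
row: 4 vs 0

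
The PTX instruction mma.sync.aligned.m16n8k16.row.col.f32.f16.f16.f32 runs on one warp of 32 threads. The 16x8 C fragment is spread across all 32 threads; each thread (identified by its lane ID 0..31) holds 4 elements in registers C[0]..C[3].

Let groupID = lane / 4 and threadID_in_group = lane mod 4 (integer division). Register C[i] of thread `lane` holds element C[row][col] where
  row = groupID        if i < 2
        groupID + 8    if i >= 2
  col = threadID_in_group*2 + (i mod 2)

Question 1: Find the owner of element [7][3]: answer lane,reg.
r: 7->gid=7,r8=0  c: 3->tid=1,i&1=1
L=7*4+1=29  i=0*2+1=1

29,1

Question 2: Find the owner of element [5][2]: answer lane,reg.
r:5=>grp=5,rB=0  c:2=>tig=1,lo=0
L=5*4+1=21  i=0*2+0=0

21,0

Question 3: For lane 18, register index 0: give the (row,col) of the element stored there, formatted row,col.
4,4

lane 18->18/4=4, 18 mod 4=2
i=0  r:4+0->4  c:2·2+0->4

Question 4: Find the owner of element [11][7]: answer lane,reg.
15,3

r=11⇒gr=3,Rb=1  c=7⇒th=3,odd=1
L=3*4+3=15  i=1*2+1=3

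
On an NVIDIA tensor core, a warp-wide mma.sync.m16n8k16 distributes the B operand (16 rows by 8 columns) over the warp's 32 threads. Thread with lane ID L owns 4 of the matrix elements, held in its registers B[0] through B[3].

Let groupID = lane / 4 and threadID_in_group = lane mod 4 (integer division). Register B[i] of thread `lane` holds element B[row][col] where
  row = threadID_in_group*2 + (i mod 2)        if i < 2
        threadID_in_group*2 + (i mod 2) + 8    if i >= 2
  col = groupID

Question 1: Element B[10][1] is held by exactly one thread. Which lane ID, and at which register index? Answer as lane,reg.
c=1->g=1  r=10->rb=1,t=1,b0=0
L=1*4+1=5  i=1*2+0=2

5,2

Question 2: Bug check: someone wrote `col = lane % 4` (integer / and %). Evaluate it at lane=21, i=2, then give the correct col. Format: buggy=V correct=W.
`lane % 4`[21,2]->1
lane 21->21/4=5, 21 mod 4=1
i=2  r:2·1+0+8->10  c:5
col: 1 vs 5

buggy=1 correct=5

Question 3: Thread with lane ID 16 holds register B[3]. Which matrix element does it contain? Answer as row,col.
16: grp=4,tig=0
[3] (0*2+1+8,4) = (9,4)

9,4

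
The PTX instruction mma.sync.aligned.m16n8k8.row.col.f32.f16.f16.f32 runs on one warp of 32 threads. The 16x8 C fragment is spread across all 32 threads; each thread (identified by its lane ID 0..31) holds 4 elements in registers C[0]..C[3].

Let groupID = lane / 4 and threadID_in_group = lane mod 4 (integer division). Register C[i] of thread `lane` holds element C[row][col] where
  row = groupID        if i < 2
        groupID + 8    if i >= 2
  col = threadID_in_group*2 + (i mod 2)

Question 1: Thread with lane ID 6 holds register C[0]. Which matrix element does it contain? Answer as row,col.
lane 6⇒6/4=1, 6 mod 4=2
i=0  r:1+0⇒1  c:2·2+0⇒4

1,4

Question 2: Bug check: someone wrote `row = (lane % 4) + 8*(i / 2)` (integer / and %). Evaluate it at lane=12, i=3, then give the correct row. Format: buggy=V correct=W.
buggy=8 correct=11

`(lane % 4) + 8*(i / 2)`[12,3]⇒8
L=12⇒gr=12>>2=3, th=12&3=0
[3]⇒row 3+8=11  col 0·2+1=1
row: 8 vs 11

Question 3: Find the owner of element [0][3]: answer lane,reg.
1,1

r=0⇒gr=0,Rb=0  c=3⇒th=1,odd=1
L=0*4+1=1  i=0*2+1=1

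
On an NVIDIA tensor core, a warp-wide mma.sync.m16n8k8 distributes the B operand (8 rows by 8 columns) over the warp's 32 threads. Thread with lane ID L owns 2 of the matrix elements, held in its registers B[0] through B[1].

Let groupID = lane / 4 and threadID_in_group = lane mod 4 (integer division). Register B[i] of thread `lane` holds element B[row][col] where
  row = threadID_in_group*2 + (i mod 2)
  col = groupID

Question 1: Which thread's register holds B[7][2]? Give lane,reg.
c:2=>grp=2  r:7=>tig=3,lo=1
L=2*4+3=11  i=1=1

11,1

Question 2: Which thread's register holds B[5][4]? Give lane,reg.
c: 4->gid=4  r: 5->tid=2,i&1=1
L=4*4+2=18  i=1=1

18,1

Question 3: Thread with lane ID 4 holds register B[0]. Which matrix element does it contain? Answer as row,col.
0,1

4: grp=1,tig=0
[0] (0*2+0,1) = (0,1)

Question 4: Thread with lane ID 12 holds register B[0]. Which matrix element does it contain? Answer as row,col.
12: G=3,T=0
[0] (0*2+0,3) = (0,3)

0,3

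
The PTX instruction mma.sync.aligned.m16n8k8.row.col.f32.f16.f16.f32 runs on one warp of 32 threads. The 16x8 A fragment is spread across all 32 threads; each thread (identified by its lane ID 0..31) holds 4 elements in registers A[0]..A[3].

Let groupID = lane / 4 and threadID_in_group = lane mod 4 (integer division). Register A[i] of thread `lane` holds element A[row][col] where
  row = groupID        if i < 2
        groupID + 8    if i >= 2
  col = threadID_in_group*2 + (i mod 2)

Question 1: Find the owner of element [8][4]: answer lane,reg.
r=8→G=0,rhi=1  c=4→T=2,p=0
L=0*4+2=2  i=1*2+0=2

2,2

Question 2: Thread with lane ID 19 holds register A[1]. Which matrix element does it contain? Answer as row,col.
4,7

L=19→G=19>>2=4, T=19&3=3
[1]→row 4+0=4  col 3·2+1=7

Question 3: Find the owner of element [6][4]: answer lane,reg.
26,0

r: 6->gid=6,r8=0  c: 4->tid=2,i&1=0
L=6*4+2=26  i=0*2+0=0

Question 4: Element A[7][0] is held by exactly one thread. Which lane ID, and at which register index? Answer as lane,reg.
r=7⇒gr=7,Rb=0  c=0⇒th=0,odd=0
L=7*4+0=28  i=0*2+0=0

28,0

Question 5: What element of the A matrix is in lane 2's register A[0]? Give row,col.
0,4

lane 2: gr=0 (2/4), th=2 (2%4)
i=0: r=0+0=0, c=2*2+0=4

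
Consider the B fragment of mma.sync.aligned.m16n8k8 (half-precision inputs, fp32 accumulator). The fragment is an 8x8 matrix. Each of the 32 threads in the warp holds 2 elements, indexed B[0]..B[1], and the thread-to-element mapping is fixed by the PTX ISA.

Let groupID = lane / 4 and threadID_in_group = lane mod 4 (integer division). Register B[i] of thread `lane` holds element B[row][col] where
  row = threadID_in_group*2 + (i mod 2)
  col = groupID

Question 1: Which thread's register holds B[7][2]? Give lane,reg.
11,1

c=2->g=2  r=7->t=3,b0=1
L=2*4+3=11  i=1=1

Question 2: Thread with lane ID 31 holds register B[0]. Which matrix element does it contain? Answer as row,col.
31: G=7,T=3
[0] (3*2+0,7) = (6,7)

6,7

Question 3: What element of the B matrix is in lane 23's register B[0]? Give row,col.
6,5

lane 23⇒23/4=5, 23 mod 4=3
i=0  r:2·3+0⇒6  c:5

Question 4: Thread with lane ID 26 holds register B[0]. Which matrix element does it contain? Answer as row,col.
lane 26->26/4=6, 26 mod 4=2
i=0  r:2·2+0->4  c:6

4,6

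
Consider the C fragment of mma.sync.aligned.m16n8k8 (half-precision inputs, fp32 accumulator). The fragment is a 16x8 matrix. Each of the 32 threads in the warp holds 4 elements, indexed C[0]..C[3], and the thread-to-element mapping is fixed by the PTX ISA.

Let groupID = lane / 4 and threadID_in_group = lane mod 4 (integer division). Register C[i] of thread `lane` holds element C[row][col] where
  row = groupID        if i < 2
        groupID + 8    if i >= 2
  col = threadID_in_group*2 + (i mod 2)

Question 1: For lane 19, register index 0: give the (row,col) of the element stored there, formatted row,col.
4,6

lane 19→19/4=4, 19 mod 4=3
i=0  r:4+0→4  c:2·3+0→6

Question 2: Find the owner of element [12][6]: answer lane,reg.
19,2

r: 12->gid=4,r8=1  c: 6->tid=3,i&1=0
L=4*4+3=19  i=1*2+0=2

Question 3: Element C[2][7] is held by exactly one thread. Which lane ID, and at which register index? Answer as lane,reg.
r=2⇒gr=2,Rb=0  c=7⇒th=3,odd=1
L=2*4+3=11  i=0*2+1=1

11,1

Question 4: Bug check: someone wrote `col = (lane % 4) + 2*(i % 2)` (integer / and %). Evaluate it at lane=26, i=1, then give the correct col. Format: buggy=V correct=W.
buggy=4 correct=5

`(lane % 4) + 2*(i % 2)`[26,1]->4
lane 26: gid=6 (26/4), tid=2 (26%4)
i=1: r=6+0=6, c=2*2+1=5
col: 4 vs 5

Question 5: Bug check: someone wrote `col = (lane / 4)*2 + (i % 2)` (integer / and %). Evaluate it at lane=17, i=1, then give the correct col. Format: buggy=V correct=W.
`(lane / 4)*2 + (i % 2)`[17,1]=>9
lane 17: grp=4 (17/4), tig=1 (17%4)
i=1: r=4+0=4, c=1*2+1=3
col: 9 vs 3

buggy=9 correct=3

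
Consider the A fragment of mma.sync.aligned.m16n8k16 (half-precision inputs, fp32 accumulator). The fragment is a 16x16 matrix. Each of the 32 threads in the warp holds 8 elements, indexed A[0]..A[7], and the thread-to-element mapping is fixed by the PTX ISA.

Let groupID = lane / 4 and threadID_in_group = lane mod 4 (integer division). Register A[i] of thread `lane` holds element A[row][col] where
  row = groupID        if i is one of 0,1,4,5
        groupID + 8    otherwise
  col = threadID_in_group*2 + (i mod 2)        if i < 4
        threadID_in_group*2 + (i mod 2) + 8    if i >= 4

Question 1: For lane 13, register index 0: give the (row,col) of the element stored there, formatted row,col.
3,2

13: gr=3,th=1
[0] (3+0,1*2+0+0) = (3,2)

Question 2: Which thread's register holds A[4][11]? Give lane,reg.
r=4→G=4,rhi=0  c=11→chi=1,T=1,p=1
L=4*4+1=17  i=1*4+0*2+1=5

17,5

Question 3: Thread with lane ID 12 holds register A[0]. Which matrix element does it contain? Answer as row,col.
lane 12: gid=3 (12/4), tid=0 (12%4)
i=0: r=3+0=3, c=0*2+0+0=0

3,0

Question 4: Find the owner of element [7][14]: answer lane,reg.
31,4

r=7⇒gr=7,Rb=0  c=14⇒Cb=1,th=3,odd=0
L=7*4+3=31  i=1*4+0*2+0=4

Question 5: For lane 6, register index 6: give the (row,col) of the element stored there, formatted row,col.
9,12

lane 6->6/4=1, 6 mod 4=2
i=6  r:1+8->9  c:2·2+0+8->12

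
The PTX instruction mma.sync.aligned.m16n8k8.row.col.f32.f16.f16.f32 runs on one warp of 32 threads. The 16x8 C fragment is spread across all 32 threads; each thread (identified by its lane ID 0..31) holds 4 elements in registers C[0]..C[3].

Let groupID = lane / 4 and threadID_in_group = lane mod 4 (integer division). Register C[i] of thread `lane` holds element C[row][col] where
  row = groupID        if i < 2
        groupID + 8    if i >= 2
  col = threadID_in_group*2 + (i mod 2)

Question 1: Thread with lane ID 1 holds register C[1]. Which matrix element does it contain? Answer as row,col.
lane 1→1/4=0, 1 mod 4=1
i=1  r:0+0→0  c:2·1+1→3

0,3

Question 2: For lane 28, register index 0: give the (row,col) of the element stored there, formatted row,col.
lane 28: G=7 (28/4), T=0 (28%4)
i=0: r=7+0=7, c=0*2+0=0

7,0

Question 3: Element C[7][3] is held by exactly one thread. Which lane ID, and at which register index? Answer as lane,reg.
r: 7->gid=7,r8=0  c: 3->tid=1,i&1=1
L=7*4+1=29  i=0*2+1=1

29,1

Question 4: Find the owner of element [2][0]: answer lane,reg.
8,0

r=2→G=2,rhi=0  c=0→T=0,p=0
L=2*4+0=8  i=0*2+0=0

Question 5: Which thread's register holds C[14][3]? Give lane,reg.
r=14⇒gr=6,Rb=1  c=3⇒th=1,odd=1
L=6*4+1=25  i=1*2+1=3

25,3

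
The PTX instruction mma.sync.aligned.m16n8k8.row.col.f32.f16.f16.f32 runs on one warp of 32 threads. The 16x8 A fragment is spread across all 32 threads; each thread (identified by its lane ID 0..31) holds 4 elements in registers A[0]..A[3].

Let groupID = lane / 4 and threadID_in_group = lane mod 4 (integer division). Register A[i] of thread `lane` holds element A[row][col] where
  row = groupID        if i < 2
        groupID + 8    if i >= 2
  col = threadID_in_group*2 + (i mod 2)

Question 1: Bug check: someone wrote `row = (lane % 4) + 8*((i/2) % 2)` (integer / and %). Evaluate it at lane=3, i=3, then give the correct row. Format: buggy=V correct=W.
`(lane % 4) + 8*((i/2) % 2)`[3,3]->11
lane 3->3/4=0, 3 mod 4=3
i=3  r:0+8->8  c:2·3+1->7
row: 11 vs 8

buggy=11 correct=8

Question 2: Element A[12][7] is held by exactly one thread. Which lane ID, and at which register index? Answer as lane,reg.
19,3

r=12→G=4,rhi=1  c=7→T=3,p=1
L=4*4+3=19  i=1*2+1=3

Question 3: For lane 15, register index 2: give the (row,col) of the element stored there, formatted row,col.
11,6

lane 15->15/4=3, 15 mod 4=3
i=2  r:3+8->11  c:2·3+0->6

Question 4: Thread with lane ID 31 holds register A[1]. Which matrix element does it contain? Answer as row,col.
7,7

31: grp=7,tig=3
[1] (7+0,3*2+1) = (7,7)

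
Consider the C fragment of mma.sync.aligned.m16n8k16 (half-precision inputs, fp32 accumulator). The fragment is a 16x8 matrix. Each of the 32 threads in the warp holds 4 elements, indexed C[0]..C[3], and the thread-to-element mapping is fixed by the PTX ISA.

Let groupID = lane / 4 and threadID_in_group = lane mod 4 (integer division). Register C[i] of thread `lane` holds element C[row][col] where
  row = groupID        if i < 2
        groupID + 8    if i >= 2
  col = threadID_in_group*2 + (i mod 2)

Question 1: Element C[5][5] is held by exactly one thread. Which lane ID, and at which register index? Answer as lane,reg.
22,1

r=5→G=5,rhi=0  c=5→T=2,p=1
L=5*4+2=22  i=0*2+1=1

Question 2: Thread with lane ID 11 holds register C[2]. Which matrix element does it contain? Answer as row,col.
11: gid=2,tid=3
[2] (2+8,3*2+0) = (10,6)

10,6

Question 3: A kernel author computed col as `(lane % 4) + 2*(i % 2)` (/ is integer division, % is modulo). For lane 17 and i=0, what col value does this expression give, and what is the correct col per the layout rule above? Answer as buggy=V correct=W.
`(lane % 4) + 2*(i % 2)`[17,0]=>1
L=17=>grp=17>>2=4, tig=17&3=1
[0]=>row 4+0=4  col 1·2+0=2
col: 1 vs 2

buggy=1 correct=2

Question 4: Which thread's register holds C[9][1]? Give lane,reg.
4,3

r=9→G=1,rhi=1  c=1→T=0,p=1
L=1*4+0=4  i=1*2+1=3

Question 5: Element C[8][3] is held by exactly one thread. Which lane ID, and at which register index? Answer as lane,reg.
1,3

r:8=>grp=0,rB=1  c:3=>tig=1,lo=1
L=0*4+1=1  i=1*2+1=3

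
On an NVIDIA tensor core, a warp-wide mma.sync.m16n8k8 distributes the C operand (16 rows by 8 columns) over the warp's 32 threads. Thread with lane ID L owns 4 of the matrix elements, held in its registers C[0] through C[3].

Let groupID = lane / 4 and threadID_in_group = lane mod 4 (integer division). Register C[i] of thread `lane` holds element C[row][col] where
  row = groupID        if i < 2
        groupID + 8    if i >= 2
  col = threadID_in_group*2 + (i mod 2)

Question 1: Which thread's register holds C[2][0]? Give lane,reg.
r: 2->gid=2,r8=0  c: 0->tid=0,i&1=0
L=2*4+0=8  i=0*2+0=0

8,0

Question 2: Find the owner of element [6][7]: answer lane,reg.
r=6->g=6,rb=0  c=7->t=3,b0=1
L=6*4+3=27  i=0*2+1=1

27,1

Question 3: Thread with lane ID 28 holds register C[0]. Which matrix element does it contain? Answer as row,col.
lane 28: gr=7 (28/4), th=0 (28%4)
i=0: r=7+0=7, c=0*2+0=0

7,0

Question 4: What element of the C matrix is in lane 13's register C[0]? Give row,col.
L=13->gid=13>>2=3, tid=13&3=1
[0]->row 3+0=3  col 1·2+0=2

3,2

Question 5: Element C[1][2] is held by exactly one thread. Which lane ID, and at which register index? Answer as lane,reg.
r:1=>grp=1,rB=0  c:2=>tig=1,lo=0
L=1*4+1=5  i=0*2+0=0

5,0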